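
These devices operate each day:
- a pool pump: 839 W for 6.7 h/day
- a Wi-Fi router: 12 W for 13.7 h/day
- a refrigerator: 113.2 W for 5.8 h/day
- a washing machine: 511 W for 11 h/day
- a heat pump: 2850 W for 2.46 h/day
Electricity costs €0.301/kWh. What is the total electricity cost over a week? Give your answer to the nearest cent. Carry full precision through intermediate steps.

pool pump: 839 W × 6.7 h × 7 d = 39,349 Wh = 39.35 kWh
Wi-Fi router: 12 W × 13.7 h × 7 d = 1,151 Wh = 1.151 kWh
refrigerator: 113.2 W × 5.8 h × 7 d = 4,596 Wh = 4.596 kWh
washing machine: 511 W × 11 h × 7 d = 39,347 Wh = 39.35 kWh
heat pump: 2850 W × 2.46 h × 7 d = 49,077 Wh = 49.08 kWh
Total energy = 39.35 + 1.151 + 4.596 + 39.35 + 49.08 = 133.5 kWh
Cost = 133.5 kWh × €0.301 = €40.19

€40.19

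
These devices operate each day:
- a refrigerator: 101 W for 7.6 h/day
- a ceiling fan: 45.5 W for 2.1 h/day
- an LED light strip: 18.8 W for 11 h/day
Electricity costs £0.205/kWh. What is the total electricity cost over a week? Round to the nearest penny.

refrigerator: 101 W × 7.6 h × 7 d = 5,373 Wh = 5.373 kWh
ceiling fan: 45.5 W × 2.1 h × 7 d = 669 Wh = 0.6689 kWh
LED light strip: 18.8 W × 11 h × 7 d = 1,448 Wh = 1.448 kWh
Total energy = 5.373 + 0.6689 + 1.448 = 7.49 kWh
Cost = 7.49 kWh × £0.205 = £1.54

£1.54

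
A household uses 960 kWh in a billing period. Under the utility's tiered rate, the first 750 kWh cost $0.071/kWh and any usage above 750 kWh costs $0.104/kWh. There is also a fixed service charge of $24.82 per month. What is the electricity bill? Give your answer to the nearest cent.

$99.91

First 750 kWh × $0.071 = $53.25
Remaining 210 kWh × $0.104 = $21.84
Energy charge = $75.09; + service $24.82 = $99.91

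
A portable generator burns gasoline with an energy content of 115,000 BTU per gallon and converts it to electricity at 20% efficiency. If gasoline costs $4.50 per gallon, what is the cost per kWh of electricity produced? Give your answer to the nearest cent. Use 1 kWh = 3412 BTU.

$0.67

Electrical output per gallon = 115,000 BTU × 0.20 / 3412 BTU/kWh = 6.741 kWh
Cost per kWh = $4.50 / 6.741 kWh = $0.668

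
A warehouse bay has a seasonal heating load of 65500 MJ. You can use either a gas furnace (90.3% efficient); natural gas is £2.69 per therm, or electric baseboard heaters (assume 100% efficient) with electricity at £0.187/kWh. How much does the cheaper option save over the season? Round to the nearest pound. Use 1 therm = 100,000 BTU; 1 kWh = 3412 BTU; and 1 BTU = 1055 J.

£1553

Heat load = 65500 MJ = 65,500,000,000 J / 1055 = 62,085,308 BTU
Gas: input = 62,085,308 / 0.903 = 68,754,494 BTU = 687.5 therm → 687.5 × £2.69 = £1,849.50
Electric: 62,085,308 BTU / 3412 = 18,200 kWh → × £0.187 = £3,402.68
Difference = |£1,849.50 − £3,402.68| = £1,553.19 ≈ £1553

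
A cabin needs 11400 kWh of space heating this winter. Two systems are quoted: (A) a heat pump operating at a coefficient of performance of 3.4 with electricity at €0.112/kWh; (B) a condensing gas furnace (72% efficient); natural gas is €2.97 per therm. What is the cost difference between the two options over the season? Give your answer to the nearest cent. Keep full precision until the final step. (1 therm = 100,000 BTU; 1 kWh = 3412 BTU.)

Heat load = 11400 kWh × 3412 = 38,896,800 BTU
Gas: input = 38,896,800 / 0.72 = 54,023,333 BTU = 540.2 therm → 540.2 × €2.97 = €1,604.49
Heat pump: 38,896,800 BTU / 3412 = 11,400 kWh heat; / 3.4 = 3,353 kWh in → × €0.112 = €375.53
Difference = |€1,604.49 − €375.53| = €1,228.96

€1228.96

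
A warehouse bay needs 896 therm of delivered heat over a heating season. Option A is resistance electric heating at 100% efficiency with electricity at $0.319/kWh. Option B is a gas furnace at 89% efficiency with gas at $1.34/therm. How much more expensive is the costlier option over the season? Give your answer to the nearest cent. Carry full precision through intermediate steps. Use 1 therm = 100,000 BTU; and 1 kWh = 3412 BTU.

Heat load = 896 therm × 100,000 = 89,600,000 BTU
Gas: input = 89,600,000 / 0.89 = 100,674,157 BTU = 1,007 therm → 1,007 × $1.34 = $1,349.03
Electric: 89,600,000 BTU / 3412 = 26,260 kWh → × $0.319 = $8,377.02
Difference = |$1,349.03 − $8,377.02| = $7,027.99

$7027.99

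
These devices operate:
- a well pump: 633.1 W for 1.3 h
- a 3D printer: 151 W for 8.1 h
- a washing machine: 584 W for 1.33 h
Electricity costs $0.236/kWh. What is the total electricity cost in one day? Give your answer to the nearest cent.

$0.67

well pump: 633.1 W × 1.3 h = 823 Wh = 0.823 kWh
3D printer: 151 W × 8.1 h = 1,223 Wh = 1.223 kWh
washing machine: 584 W × 1.33 h = 777 Wh = 0.7767 kWh
Total energy = 0.823 + 1.223 + 0.7767 = 2.823 kWh
Cost = 2.823 kWh × $0.236 = $0.67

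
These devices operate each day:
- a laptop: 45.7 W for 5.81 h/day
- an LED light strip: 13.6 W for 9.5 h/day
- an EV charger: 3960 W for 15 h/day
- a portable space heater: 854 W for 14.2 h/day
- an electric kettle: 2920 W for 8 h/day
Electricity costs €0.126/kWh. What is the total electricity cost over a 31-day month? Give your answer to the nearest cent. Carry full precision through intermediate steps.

laptop: 45.7 W × 5.81 h × 31 d = 8,231 Wh = 8.231 kWh
LED light strip: 13.6 W × 9.5 h × 31 d = 4,005 Wh = 4.005 kWh
EV charger: 3960 W × 15 h × 31 d = 1,841,400 Wh = 1,841 kWh
portable space heater: 854 W × 14.2 h × 31 d = 375,931 Wh = 375.9 kWh
electric kettle: 2920 W × 8 h × 31 d = 724,160 Wh = 724.2 kWh
Total energy = 8.231 + 4.005 + 1,841 + 375.9 + 724.2 = 2,954 kWh
Cost = 2,954 kWh × €0.126 = €372.17

€372.17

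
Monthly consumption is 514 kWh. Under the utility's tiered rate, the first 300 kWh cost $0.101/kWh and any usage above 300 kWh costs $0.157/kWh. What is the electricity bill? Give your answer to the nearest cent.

First 300 kWh × $0.101 = $30.30
Remaining 214 kWh × $0.157 = $33.60
Total = $63.90

$63.90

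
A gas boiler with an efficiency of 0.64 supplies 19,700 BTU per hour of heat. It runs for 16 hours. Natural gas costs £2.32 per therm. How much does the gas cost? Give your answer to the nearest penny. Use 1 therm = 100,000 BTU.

£11.43

Heat delivered = 19,700 BTU/h × 16 h = 315,200 BTU
Gas input = 315,200 / 0.64 = 492,500 BTU
= 492,500 / 100,000 = 4.925 therm
Cost = 4.925 × £2.32/therm = £11.43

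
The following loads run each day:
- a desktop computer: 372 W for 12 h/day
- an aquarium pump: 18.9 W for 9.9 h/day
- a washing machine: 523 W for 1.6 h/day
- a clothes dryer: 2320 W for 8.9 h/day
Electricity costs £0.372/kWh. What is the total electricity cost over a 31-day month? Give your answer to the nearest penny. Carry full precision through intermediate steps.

desktop computer: 372 W × 12 h × 31 d = 138,384 Wh = 138.4 kWh
aquarium pump: 18.9 W × 9.9 h × 31 d = 5,800 Wh = 5.8 kWh
washing machine: 523 W × 1.6 h × 31 d = 25,941 Wh = 25.94 kWh
clothes dryer: 2320 W × 8.9 h × 31 d = 640,088 Wh = 640.1 kWh
Total energy = 138.4 + 5.8 + 25.94 + 640.1 = 810.2 kWh
Cost = 810.2 kWh × £0.372 = £301.40

£301.40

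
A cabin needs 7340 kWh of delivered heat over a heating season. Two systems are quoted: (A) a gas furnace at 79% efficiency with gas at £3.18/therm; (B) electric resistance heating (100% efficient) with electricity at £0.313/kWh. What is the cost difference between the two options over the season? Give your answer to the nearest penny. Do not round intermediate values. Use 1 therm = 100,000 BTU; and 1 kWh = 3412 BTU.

Heat load = 7340 kWh × 3412 = 25,044,080 BTU
Gas: input = 25,044,080 / 0.79 = 31,701,367 BTU = 317 therm → 317 × £3.18 = £1,008.10
Electric: 25,044,080 BTU / 3412 = 7,340 kWh → × £0.313 = £2,297.42
Difference = |£1,008.10 − £2,297.42| = £1,289.32

£1289.32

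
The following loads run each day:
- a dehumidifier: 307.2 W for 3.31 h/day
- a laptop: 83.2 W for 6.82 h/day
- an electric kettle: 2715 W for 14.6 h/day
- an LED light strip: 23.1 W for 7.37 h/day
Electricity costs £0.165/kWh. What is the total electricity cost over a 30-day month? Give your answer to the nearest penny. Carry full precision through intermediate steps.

£204.90

dehumidifier: 307.2 W × 3.31 h × 30 d = 30,505 Wh = 30.5 kWh
laptop: 83.2 W × 6.82 h × 30 d = 17,023 Wh = 17.02 kWh
electric kettle: 2715 W × 14.6 h × 30 d = 1,189,170 Wh = 1,189 kWh
LED light strip: 23.1 W × 7.37 h × 30 d = 5,107 Wh = 5.107 kWh
Total energy = 30.5 + 17.02 + 1,189 + 5.107 = 1,242 kWh
Cost = 1,242 kWh × £0.165 = £204.90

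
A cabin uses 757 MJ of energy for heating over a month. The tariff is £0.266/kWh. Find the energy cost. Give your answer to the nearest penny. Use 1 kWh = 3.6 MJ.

£55.93

757 MJ × (0.27778 kWh/MJ) = 210.3 kWh
Cost = 210.3 kWh × £0.266/kWh = £55.93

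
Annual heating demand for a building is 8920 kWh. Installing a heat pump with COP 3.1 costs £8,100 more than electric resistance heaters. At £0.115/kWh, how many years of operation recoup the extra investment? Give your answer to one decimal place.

11.7 years

Resistance: 8920 kWh × £0.115 = £1,025.80/yr
Heat pump: 8920 / 3.1 = 2877 kWh in → × £0.115 = £330.90/yr
Annual savings = £694.90
Payback = £8,100 / £694.90 = 11.7 years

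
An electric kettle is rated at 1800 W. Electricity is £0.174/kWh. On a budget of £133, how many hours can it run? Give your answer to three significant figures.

425 h

Energy budget = £133 / £0.174 per kWh = 764.4 kWh = 764,368 Wh
Runtime = 764,368 Wh / 1800 W = 424.6 h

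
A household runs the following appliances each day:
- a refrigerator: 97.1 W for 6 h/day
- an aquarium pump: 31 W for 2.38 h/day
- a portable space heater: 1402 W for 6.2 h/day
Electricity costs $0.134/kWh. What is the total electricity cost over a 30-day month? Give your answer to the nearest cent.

$37.58

refrigerator: 97.1 W × 6 h × 30 d = 17,478 Wh = 17.48 kWh
aquarium pump: 31 W × 2.38 h × 30 d = 2,213 Wh = 2.213 kWh
portable space heater: 1402 W × 6.2 h × 30 d = 260,772 Wh = 260.8 kWh
Total energy = 17.48 + 2.213 + 260.8 = 280.5 kWh
Cost = 280.5 kWh × $0.134 = $37.58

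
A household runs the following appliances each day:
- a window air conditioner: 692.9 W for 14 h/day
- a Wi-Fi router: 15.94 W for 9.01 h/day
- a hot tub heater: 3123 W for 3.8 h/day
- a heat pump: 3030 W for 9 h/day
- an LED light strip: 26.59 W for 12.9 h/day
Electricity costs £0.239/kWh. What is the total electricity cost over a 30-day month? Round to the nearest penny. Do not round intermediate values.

window air conditioner: 692.9 W × 14 h × 30 d = 291,018 Wh = 291 kWh
Wi-Fi router: 15.94 W × 9.01 h × 30 d = 4,309 Wh = 4.309 kWh
hot tub heater: 3123 W × 3.8 h × 30 d = 356,022 Wh = 356 kWh
heat pump: 3030 W × 9 h × 30 d = 818,100 Wh = 818.1 kWh
LED light strip: 26.59 W × 12.9 h × 30 d = 10,290 Wh = 10.29 kWh
Total energy = 291 + 4.309 + 356 + 818.1 + 10.29 = 1,480 kWh
Cost = 1,480 kWh × £0.239 = £353.66

£353.66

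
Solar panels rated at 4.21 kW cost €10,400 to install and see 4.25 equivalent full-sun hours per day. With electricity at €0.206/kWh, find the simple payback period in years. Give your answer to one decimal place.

Daily generation = 4.21 kW × 4.25 h = 17.89 kWh
Annual generation = 17.89 × 365 = 6530.8 kWh
Annual savings = 6530.8 × €0.206 = €1,345.34
Payback = €10,400 / €1,345.34 = 7.73 years

7.7 years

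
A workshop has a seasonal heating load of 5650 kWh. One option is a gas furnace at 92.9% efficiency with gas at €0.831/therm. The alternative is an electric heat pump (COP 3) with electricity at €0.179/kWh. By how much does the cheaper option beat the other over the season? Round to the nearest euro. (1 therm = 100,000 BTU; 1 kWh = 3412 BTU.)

Heat load = 5650 kWh × 3412 = 19,277,800 BTU
Gas: input = 19,277,800 / 0.929 = 20,751,130 BTU = 207.5 therm → 207.5 × €0.831 = €172.44
Heat pump: 19,277,800 BTU / 3412 = 5,650 kWh heat; / 3 = 1,883 kWh in → × €0.179 = €337.12
Difference = |€172.44 − €337.12| = €164.67 ≈ €165

€165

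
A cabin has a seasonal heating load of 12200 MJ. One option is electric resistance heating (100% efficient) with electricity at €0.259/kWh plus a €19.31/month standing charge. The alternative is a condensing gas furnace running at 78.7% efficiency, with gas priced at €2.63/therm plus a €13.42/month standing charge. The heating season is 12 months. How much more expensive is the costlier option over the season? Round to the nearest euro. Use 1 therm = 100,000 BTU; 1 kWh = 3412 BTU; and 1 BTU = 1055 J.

€562

Heat load = 12200 MJ = 12,200,000,000 J / 1055 = 11,563,981 BTU
Gas: input = 11,563,981 / 0.787 = 14,693,750 BTU = 146.9 therm → 146.9 × €2.63 = €386.45; + 12 × €13.42 standing = €547.49
Electric: 11,563,981 BTU / 3412 = 3,389 kWh → × €0.259 = €877.81; + 12 × €19.31 standing = €1,109.53
Difference = |€547.49 − €1,109.53| = €562.04 ≈ €562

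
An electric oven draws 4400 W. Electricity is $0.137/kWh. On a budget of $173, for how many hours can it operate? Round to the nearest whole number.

287 h

Energy budget = $173 / $0.137 per kWh = 1,263 kWh = 1,262,774 Wh
Runtime = 1,262,774 Wh / 4400 W = 287 h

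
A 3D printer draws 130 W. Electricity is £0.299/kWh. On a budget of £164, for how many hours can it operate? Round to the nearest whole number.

Energy budget = £164 / £0.299 per kWh = 548.5 kWh = 548,495 Wh
Runtime = 548,495 Wh / 130 W = 4,219 h

4219 h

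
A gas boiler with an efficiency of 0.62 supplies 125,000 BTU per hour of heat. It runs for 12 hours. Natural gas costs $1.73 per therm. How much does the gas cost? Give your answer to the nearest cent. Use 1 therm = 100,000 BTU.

$41.85

Heat delivered = 125,000 BTU/h × 12 h = 1,500,000 BTU
Gas input = 1,500,000 / 0.62 = 2,419,355 BTU
= 2,419,355 / 100,000 = 24.19 therm
Cost = 24.19 × $1.73/therm = $41.85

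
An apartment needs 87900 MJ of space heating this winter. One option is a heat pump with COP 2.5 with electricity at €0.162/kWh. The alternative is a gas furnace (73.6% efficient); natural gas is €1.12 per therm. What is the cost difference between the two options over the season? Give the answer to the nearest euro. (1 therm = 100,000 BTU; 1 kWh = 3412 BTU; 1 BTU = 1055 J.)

Heat load = 87900 MJ = 87,900,000,000 J / 1055 = 83,317,536 BTU
Gas: input = 83,317,536 / 0.736 = 113,203,173 BTU = 1,132 therm → 1,132 × €1.12 = €1,267.88
Heat pump: 83,317,536 BTU / 3412 = 24,420 kWh heat; / 2.5 = 9,768 kWh in → × €0.162 = €1,582.35
Difference = |€1,267.88 − €1,582.35| = €314.47 ≈ €314

€314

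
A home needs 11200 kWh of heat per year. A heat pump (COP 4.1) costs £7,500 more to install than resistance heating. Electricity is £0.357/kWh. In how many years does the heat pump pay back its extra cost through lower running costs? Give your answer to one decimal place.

2.5 years

Resistance: 11200 kWh × £0.357 = £3,998.40/yr
Heat pump: 11200 / 4.1 = 2732 kWh in → × £0.357 = £975.22/yr
Annual savings = £3,023.18
Payback = £7,500 / £3,023.18 = 2.48 years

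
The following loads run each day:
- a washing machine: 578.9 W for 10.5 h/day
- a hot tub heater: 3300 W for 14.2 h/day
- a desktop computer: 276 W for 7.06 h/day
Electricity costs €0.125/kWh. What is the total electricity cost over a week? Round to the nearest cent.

€48.03

washing machine: 578.9 W × 10.5 h × 7 d = 42,549 Wh = 42.55 kWh
hot tub heater: 3300 W × 14.2 h × 7 d = 328,020 Wh = 328 kWh
desktop computer: 276 W × 7.06 h × 7 d = 13,640 Wh = 13.64 kWh
Total energy = 42.55 + 328 + 13.64 = 384.2 kWh
Cost = 384.2 kWh × €0.125 = €48.03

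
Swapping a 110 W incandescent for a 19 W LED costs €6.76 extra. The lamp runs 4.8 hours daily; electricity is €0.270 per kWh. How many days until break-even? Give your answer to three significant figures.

Power saved = 110 − 19 = 91 W
Daily energy saved = 91 W × 4.8 h = 436.8 Wh = 0.4368 kWh
Daily savings = 0.4368 × €0.270 = €0.1179
Payback = €6.76 / €0.1179 per day = 57.32 days

57.3 days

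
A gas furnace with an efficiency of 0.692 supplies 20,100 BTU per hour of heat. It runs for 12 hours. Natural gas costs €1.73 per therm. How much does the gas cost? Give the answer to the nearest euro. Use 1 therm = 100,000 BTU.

€6

Heat delivered = 20,100 BTU/h × 12 h = 241,200 BTU
Gas input = 241,200 / 0.692 = 348,555 BTU
= 348,555 / 100,000 = 3.486 therm
Cost = 3.486 × €1.73/therm = €6.03 ≈ €6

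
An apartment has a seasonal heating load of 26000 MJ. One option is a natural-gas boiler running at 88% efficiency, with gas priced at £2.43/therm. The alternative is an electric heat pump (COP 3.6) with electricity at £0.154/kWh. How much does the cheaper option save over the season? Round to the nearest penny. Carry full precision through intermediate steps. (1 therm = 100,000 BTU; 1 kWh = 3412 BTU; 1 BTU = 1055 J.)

Heat load = 26000 MJ = 26,000,000,000 J / 1055 = 24,644,550 BTU
Gas: input = 24,644,550 / 0.88 = 28,005,170 BTU = 280.1 therm → 280.1 × £2.43 = £680.53
Heat pump: 24,644,550 BTU / 3412 = 7,223 kWh heat; / 3.6 = 2,006 kWh in → × £0.154 = £308.98
Difference = |£680.53 − £308.98| = £371.55

£371.55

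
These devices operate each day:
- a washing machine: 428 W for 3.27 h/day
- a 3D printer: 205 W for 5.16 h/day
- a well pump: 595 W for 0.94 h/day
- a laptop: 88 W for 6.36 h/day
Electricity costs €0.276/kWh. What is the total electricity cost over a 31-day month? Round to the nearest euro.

€31

washing machine: 428 W × 3.27 h × 31 d = 43,386 Wh = 43.39 kWh
3D printer: 205 W × 5.16 h × 31 d = 32,792 Wh = 32.79 kWh
well pump: 595 W × 0.94 h × 31 d = 17,338 Wh = 17.34 kWh
laptop: 88 W × 6.36 h × 31 d = 17,350 Wh = 17.35 kWh
Total energy = 43.39 + 32.79 + 17.34 + 17.35 = 110.9 kWh
Cost = 110.9 kWh × €0.276 = €30.60 ≈ €31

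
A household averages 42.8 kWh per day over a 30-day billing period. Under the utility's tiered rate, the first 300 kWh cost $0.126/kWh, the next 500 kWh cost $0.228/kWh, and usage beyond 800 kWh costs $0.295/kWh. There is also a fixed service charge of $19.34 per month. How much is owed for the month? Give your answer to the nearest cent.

$313.92

Usage = 42.8 kWh/day × 30 days = 1284 kWh
First 300 kWh × $0.126 = $37.80
Next 500 kWh × $0.228 = $114.00
Remaining 484 kWh × $0.295 = $142.78
Energy charge = $294.58; + service $19.34 = $313.92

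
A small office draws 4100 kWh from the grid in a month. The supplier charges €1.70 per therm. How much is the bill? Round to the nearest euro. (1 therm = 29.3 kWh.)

4100 kWh × (0.03413 therm/kWh) = 139.9 therm
Cost = 139.9 therm × €1.70/therm = €237.88 ≈ €238

€238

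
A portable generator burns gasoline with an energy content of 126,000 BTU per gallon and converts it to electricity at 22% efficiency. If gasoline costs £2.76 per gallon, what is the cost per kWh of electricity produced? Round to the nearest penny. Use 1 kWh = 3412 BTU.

£0.34

Electrical output per gallon = 126,000 BTU × 0.22 / 3412 BTU/kWh = 8.124 kWh
Cost per kWh = £2.76 / 8.124 kWh = £0.340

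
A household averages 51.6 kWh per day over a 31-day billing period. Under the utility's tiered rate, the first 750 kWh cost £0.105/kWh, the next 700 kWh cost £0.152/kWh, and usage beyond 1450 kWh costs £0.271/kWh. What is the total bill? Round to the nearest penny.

Usage = 51.6 kWh/day × 31 days = 1599.6 kWh
First 750 kWh × £0.105 = £78.75
Next 700 kWh × £0.152 = £106.40
Remaining 149.6 kWh × £0.271 = £40.54
Total = £225.69

£225.69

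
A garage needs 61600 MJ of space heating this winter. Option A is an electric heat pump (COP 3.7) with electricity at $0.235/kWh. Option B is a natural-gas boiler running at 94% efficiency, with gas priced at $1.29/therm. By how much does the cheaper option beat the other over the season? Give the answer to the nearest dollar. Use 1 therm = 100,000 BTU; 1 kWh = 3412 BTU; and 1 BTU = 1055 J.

Heat load = 61600 MJ = 61,600,000,000 J / 1055 = 58,388,626 BTU
Gas: input = 58,388,626 / 0.94 = 62,115,559 BTU = 621.2 therm → 621.2 × $1.29 = $801.29
Heat pump: 58,388,626 BTU / 3412 = 17,110 kWh heat; / 3.7 = 4,625 kWh in → × $0.235 = $1,086.89
Difference = |$801.29 − $1,086.89| = $285.60 ≈ $286

$286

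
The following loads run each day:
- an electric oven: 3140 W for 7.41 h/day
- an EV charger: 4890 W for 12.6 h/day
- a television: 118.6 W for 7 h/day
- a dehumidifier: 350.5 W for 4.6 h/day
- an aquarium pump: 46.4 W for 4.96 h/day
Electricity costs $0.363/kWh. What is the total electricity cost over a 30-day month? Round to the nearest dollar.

electric oven: 3140 W × 7.41 h × 30 d = 698,022 Wh = 698 kWh
EV charger: 4890 W × 12.6 h × 30 d = 1,848,420 Wh = 1,848 kWh
television: 118.6 W × 7 h × 30 d = 24,906 Wh = 24.91 kWh
dehumidifier: 350.5 W × 4.6 h × 30 d = 48,369 Wh = 48.37 kWh
aquarium pump: 46.4 W × 4.96 h × 30 d = 6,904 Wh = 6.904 kWh
Total energy = 698 + 1,848 + 24.91 + 48.37 + 6.904 = 2,627 kWh
Cost = 2,627 kWh × $0.363 = $953.46 ≈ $953

$953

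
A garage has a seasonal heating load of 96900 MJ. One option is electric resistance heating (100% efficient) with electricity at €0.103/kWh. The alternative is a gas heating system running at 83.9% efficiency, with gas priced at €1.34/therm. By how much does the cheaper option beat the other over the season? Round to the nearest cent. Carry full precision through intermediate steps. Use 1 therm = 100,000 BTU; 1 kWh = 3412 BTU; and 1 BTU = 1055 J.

€1305.73

Heat load = 96900 MJ = 96,900,000,000 J / 1055 = 91,848,341 BTU
Gas: input = 91,848,341 / 0.839 = 109,473,589 BTU = 1,095 therm → 1,095 × €1.34 = €1,466.95
Electric: 91,848,341 BTU / 3412 = 26,920 kWh → × €0.103 = €2,772.68
Difference = |€1,466.95 − €2,772.68| = €1,305.73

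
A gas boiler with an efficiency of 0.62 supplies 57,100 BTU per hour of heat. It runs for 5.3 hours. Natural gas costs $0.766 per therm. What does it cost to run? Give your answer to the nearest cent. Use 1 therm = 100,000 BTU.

Heat delivered = 57,100 BTU/h × 5.3 h = 302,630 BTU
Gas input = 302,630 / 0.62 = 488,113 BTU
= 488,113 / 100,000 = 4.881 therm
Cost = 4.881 × $0.766/therm = $3.74

$3.74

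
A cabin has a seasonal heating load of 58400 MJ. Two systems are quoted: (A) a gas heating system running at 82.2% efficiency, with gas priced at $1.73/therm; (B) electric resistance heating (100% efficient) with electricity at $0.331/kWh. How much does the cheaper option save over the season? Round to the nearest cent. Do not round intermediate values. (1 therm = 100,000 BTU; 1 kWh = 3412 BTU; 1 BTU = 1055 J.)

$4205.04

Heat load = 58400 MJ = 58,400,000,000 J / 1055 = 55,355,450 BTU
Gas: input = 55,355,450 / 0.822 = 67,342,397 BTU = 673.4 therm → 673.4 × $1.73 = $1,165.02
Electric: 55,355,450 BTU / 3412 = 16,220 kWh → × $0.331 = $5,370.06
Difference = |$1,165.02 − $5,370.06| = $4,205.04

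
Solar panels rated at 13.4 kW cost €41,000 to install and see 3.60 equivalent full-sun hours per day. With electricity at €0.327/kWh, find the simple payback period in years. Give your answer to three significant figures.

Daily generation = 13.4 kW × 3.60 h = 48.24 kWh
Annual generation = 48.24 × 365 = 17608 kWh
Annual savings = 17608 × €0.327 = €5,757.69
Payback = €41,000 / €5,757.69 = 7.12 years

7.12 years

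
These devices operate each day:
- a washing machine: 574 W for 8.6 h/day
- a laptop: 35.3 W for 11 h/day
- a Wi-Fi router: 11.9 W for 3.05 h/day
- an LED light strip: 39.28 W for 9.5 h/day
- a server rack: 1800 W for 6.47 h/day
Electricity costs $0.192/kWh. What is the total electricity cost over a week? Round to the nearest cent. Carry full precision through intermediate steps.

washing machine: 574 W × 8.6 h × 7 d = 34,555 Wh = 34.55 kWh
laptop: 35.3 W × 11 h × 7 d = 2,718 Wh = 2.718 kWh
Wi-Fi router: 11.9 W × 3.05 h × 7 d = 254 Wh = 0.2541 kWh
LED light strip: 39.28 W × 9.5 h × 7 d = 2,612 Wh = 2.612 kWh
server rack: 1800 W × 6.47 h × 7 d = 81,522 Wh = 81.52 kWh
Total energy = 34.55 + 2.718 + 0.2541 + 2.612 + 81.52 = 121.7 kWh
Cost = 121.7 kWh × $0.192 = $23.36

$23.36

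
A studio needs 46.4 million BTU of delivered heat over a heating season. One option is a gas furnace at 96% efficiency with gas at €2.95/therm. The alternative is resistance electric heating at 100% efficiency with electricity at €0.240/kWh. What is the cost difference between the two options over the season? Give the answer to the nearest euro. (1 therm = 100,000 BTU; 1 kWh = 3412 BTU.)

€1838

Heat load = 46.4 × 10⁶ BTU = 46,400,000 BTU
Gas: input = 46,400,000 / 0.96 = 48,333,333 BTU = 483.3 therm → 483.3 × €2.95 = €1,425.83
Electric: 46,400,000 BTU / 3412 = 13,600 kWh → × €0.240 = €3,263.77
Difference = |€1,425.83 − €3,263.77| = €1,837.94 ≈ €1838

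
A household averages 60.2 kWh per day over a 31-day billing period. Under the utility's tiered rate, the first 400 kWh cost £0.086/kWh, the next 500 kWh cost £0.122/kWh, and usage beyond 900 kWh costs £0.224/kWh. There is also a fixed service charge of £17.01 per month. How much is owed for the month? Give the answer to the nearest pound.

£329

Usage = 60.2 kWh/day × 31 days = 1866.2 kWh
First 400 kWh × £0.086 = £34.40
Next 500 kWh × £0.122 = £61.00
Remaining 966.2 kWh × £0.224 = £216.43
Energy charge = £311.83; + service £17.01 = £328.84 ≈ £329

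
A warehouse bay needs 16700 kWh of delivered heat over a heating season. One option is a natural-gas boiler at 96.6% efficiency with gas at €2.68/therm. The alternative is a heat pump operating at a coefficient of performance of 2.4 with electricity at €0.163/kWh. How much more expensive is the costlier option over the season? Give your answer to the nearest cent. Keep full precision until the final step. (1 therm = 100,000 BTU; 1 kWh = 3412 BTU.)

€446.61

Heat load = 16700 kWh × 3412 = 56,980,400 BTU
Gas: input = 56,980,400 / 0.966 = 58,985,921 BTU = 589.9 therm → 589.9 × €2.68 = €1,580.82
Heat pump: 56,980,400 BTU / 3412 = 16,700 kWh heat; / 2.4 = 6,958 kWh in → × €0.163 = €1,134.21
Difference = |€1,580.82 − €1,134.21| = €446.61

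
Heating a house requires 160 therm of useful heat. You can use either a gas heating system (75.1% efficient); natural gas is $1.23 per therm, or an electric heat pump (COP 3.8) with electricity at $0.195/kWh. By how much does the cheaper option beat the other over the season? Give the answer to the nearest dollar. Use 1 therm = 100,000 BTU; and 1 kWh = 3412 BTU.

Heat load = 160 therm × 100,000 = 16,000,000 BTU
Gas: input = 16,000,000 / 0.751 = 21,304,927 BTU = 213 therm → 213 × $1.23 = $262.05
Heat pump: 16,000,000 BTU / 3412 = 4,689 kWh heat; / 3.8 = 1,234 kWh in → × $0.195 = $240.64
Difference = |$262.05 − $240.64| = $21.41 ≈ $21

$21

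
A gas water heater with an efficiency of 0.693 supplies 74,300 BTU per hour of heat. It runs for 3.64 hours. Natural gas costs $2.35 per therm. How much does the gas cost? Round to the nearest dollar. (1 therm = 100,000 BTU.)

Heat delivered = 74,300 BTU/h × 3.64 h = 270,452 BTU
Gas input = 270,452 / 0.693 = 390,263 BTU
= 390,263 / 100,000 = 3.903 therm
Cost = 3.903 × $2.35/therm = $9.17 ≈ $9

$9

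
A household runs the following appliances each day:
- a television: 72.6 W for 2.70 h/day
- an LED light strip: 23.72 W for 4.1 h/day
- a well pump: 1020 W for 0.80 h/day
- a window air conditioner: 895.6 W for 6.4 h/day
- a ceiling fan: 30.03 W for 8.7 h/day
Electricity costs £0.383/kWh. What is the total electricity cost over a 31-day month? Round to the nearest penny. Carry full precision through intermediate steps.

television: 72.6 W × 2.70 h × 31 d = 6,077 Wh = 6.077 kWh
LED light strip: 23.72 W × 4.1 h × 31 d = 3,015 Wh = 3.015 kWh
well pump: 1020 W × 0.80 h × 31 d = 25,296 Wh = 25.3 kWh
window air conditioner: 895.6 W × 6.4 h × 31 d = 177,687 Wh = 177.7 kWh
ceiling fan: 30.03 W × 8.7 h × 31 d = 8,099 Wh = 8.099 kWh
Total energy = 6.077 + 3.015 + 25.3 + 177.7 + 8.099 = 220.2 kWh
Cost = 220.2 kWh × £0.383 = £84.33

£84.33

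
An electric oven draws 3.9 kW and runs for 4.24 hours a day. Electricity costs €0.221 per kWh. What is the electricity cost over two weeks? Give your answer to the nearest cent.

Energy = 3900 W × 4.24 h/day × 14 days = 231,504 Wh = 231.5 kWh
Cost = 231.5 kWh × €0.221/kWh = €51.16

€51.16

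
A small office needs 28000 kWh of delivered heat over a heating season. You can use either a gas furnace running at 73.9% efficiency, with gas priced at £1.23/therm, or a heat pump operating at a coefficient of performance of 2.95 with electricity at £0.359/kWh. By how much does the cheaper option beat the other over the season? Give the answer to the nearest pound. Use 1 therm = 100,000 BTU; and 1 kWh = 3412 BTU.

£1817

Heat load = 28000 kWh × 3412 = 95,536,000 BTU
Gas: input = 95,536,000 / 0.739 = 129,277,402 BTU = 1,293 therm → 1,293 × £1.23 = £1,590.11
Heat pump: 95,536,000 BTU / 3412 = 28,000 kWh heat; / 2.95 = 9,492 kWh in → × £0.359 = £3,407.46
Difference = |£1,590.11 − £3,407.46| = £1,817.35 ≈ £1817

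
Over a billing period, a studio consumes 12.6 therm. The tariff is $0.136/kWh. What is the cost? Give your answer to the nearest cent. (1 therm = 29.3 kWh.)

$50.21

12.6 therm × (29.3 kWh/therm) = 369.2 kWh
Cost = 369.2 kWh × $0.136/kWh = $50.21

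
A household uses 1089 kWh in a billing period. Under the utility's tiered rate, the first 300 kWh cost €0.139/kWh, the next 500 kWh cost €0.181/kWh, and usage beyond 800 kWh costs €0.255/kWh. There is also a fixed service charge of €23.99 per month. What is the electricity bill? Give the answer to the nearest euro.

First 300 kWh × €0.139 = €41.70
Next 500 kWh × €0.181 = €90.50
Remaining 289 kWh × €0.255 = €73.70
Energy charge = €205.90; + service €23.99 = €229.89 ≈ €230

€230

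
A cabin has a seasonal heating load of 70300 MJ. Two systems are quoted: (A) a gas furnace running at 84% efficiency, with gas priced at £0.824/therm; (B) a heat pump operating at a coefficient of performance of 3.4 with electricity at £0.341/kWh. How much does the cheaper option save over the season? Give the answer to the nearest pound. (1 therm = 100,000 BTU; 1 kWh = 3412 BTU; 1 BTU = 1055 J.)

Heat load = 70300 MJ = 70,300,000,000 J / 1055 = 66,635,071 BTU
Gas: input = 66,635,071 / 0.84 = 79,327,466 BTU = 793.3 therm → 793.3 × £0.824 = £653.66
Heat pump: 66,635,071 BTU / 3412 = 19,530 kWh heat; / 3.4 = 5,744 kWh in → × £0.341 = £1,958.71
Difference = |£653.66 − £1,958.71| = £1,305.05 ≈ £1305

£1305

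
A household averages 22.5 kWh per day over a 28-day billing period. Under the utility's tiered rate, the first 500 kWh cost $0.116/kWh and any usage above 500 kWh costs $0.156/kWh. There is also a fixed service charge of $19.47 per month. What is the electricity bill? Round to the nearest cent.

$97.75

Usage = 22.5 kWh/day × 28 days = 630 kWh
First 500 kWh × $0.116 = $58.00
Remaining 130 kWh × $0.156 = $20.28
Energy charge = $78.28; + service $19.47 = $97.75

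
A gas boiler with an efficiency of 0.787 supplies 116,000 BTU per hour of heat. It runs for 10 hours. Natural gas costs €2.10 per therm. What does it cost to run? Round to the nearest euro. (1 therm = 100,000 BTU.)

€31

Heat delivered = 116,000 BTU/h × 10 h = 1,160,000 BTU
Gas input = 1,160,000 / 0.787 = 1,473,952 BTU
= 1,473,952 / 100,000 = 14.74 therm
Cost = 14.74 × €2.10/therm = €30.95 ≈ €31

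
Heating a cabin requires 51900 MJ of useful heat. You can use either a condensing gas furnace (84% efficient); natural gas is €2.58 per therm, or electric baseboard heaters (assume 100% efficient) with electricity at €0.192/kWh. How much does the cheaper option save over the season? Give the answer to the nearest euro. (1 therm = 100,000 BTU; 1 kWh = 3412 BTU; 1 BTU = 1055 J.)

Heat load = 51900 MJ = 51,900,000,000 J / 1055 = 49,194,313 BTU
Gas: input = 49,194,313 / 0.84 = 58,564,658 BTU = 585.6 therm → 585.6 × €2.58 = €1,510.97
Electric: 49,194,313 BTU / 3412 = 14,420 kWh → × €0.192 = €2,768.26
Difference = |€1,510.97 − €2,768.26| = €1,257.29 ≈ €1257

€1257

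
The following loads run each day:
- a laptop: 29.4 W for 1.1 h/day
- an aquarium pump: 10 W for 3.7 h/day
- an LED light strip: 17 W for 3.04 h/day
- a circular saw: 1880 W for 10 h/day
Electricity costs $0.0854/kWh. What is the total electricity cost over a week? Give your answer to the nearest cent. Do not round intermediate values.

$11.31

laptop: 29.4 W × 1.1 h × 7 d = 226 Wh = 0.2264 kWh
aquarium pump: 10 W × 3.7 h × 7 d = 259 Wh = 0.259 kWh
LED light strip: 17 W × 3.04 h × 7 d = 362 Wh = 0.3618 kWh
circular saw: 1880 W × 10 h × 7 d = 131,600 Wh = 131.6 kWh
Total energy = 0.2264 + 0.259 + 0.3618 + 131.6 = 132.4 kWh
Cost = 132.4 kWh × $0.0854 = $11.31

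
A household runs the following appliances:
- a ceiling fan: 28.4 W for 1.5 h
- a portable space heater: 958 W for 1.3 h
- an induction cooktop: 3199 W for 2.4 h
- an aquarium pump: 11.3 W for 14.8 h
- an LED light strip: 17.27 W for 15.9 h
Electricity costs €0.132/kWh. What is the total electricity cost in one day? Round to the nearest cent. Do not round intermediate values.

€1.24

ceiling fan: 28.4 W × 1.5 h = 43 Wh = 0.0426 kWh
portable space heater: 958 W × 1.3 h = 1,245 Wh = 1.245 kWh
induction cooktop: 3199 W × 2.4 h = 7,678 Wh = 7.678 kWh
aquarium pump: 11.3 W × 14.8 h = 167 Wh = 0.1672 kWh
LED light strip: 17.27 W × 15.9 h = 275 Wh = 0.2746 kWh
Total energy = 0.0426 + 1.245 + 7.678 + 0.1672 + 0.2746 = 9.407 kWh
Cost = 9.407 kWh × €0.132 = €1.24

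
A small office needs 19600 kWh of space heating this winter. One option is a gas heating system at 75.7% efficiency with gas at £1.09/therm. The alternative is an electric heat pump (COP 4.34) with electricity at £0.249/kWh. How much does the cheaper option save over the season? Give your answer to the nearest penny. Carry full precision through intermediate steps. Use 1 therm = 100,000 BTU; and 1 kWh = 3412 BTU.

£161.58

Heat load = 19600 kWh × 3412 = 66,875,200 BTU
Gas: input = 66,875,200 / 0.757 = 88,342,404 BTU = 883.4 therm → 883.4 × £1.09 = £962.93
Heat pump: 66,875,200 BTU / 3412 = 19,600 kWh heat; / 4.34 = 4,516 kWh in → × £0.249 = £1,124.52
Difference = |£962.93 − £1,124.52| = £161.58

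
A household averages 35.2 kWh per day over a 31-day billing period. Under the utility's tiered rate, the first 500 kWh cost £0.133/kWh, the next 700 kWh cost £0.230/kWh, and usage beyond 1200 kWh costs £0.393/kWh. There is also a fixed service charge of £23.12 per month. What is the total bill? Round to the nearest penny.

£225.60

Usage = 35.2 kWh/day × 31 days = 1091.2 kWh
First 500 kWh × £0.133 = £66.50
Next 591.2 kWh × £0.230 = £135.98
Remaining tier: 0 kWh (not reached)
Energy charge = £202.48; + service £23.12 = £225.60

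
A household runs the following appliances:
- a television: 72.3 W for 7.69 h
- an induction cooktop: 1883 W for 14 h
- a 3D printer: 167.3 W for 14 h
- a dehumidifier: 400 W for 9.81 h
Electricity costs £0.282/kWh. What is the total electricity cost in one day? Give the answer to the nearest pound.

£9

television: 72.3 W × 7.69 h = 556 Wh = 0.556 kWh
induction cooktop: 1883 W × 14 h = 26,362 Wh = 26.36 kWh
3D printer: 167.3 W × 14 h = 2,342 Wh = 2.342 kWh
dehumidifier: 400 W × 9.81 h = 3,924 Wh = 3.924 kWh
Total energy = 0.556 + 26.36 + 2.342 + 3.924 = 33.18 kWh
Cost = 33.18 kWh × £0.282 = £9.36 ≈ £9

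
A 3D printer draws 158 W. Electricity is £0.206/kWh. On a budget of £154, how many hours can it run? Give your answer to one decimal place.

4731.5 h

Energy budget = £154 / £0.206 per kWh = 747.6 kWh = 747,573 Wh
Runtime = 747,573 Wh / 158 W = 4,731 h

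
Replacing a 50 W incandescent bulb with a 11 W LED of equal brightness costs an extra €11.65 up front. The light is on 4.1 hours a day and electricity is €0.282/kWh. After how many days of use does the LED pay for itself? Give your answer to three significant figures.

258 days

Power saved = 50 − 11 = 39 W
Daily energy saved = 39 W × 4.1 h = 159.9 Wh = 0.1599 kWh
Daily savings = 0.1599 × €0.282 = €0.0451
Payback = €11.65 / €0.0451 per day = 258.4 days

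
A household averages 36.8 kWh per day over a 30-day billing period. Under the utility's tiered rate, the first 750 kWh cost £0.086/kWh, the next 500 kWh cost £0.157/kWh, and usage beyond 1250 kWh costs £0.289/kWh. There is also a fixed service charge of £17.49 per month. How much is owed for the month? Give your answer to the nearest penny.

£137.57

Usage = 36.8 kWh/day × 30 days = 1104 kWh
First 750 kWh × £0.086 = £64.50
Next 354 kWh × £0.157 = £55.58
Remaining tier: 0 kWh (not reached)
Energy charge = £120.08; + service £17.49 = £137.57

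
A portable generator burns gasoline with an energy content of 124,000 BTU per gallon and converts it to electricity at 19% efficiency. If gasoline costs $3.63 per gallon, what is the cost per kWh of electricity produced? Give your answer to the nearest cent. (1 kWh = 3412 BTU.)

$0.53

Electrical output per gallon = 124,000 BTU × 0.19 / 3412 BTU/kWh = 6.905 kWh
Cost per kWh = $3.63 / 6.905 kWh = $0.526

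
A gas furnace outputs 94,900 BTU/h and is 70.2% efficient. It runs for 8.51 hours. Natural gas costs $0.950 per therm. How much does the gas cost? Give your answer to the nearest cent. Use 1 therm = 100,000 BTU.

$10.93

Heat delivered = 94,900 BTU/h × 8.51 h = 807,599 BTU
Gas input = 807,599 / 0.702 = 1,150,426 BTU
= 1,150,426 / 100,000 = 11.5 therm
Cost = 11.5 × $0.950/therm = $10.93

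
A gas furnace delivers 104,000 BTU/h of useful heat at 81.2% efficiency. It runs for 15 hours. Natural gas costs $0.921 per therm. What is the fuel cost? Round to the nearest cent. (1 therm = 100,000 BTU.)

Heat delivered = 104,000 BTU/h × 15 h = 1,560,000 BTU
Gas input = 1,560,000 / 0.812 = 1,921,182 BTU
= 1,921,182 / 100,000 = 19.21 therm
Cost = 19.21 × $0.921/therm = $17.69

$17.69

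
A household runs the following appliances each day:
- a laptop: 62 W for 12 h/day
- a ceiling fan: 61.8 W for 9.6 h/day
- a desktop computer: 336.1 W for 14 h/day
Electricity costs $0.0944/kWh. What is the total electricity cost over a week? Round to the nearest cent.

$3.99

laptop: 62 W × 12 h × 7 d = 5,208 Wh = 5.208 kWh
ceiling fan: 61.8 W × 9.6 h × 7 d = 4,153 Wh = 4.153 kWh
desktop computer: 336.1 W × 14 h × 7 d = 32,938 Wh = 32.94 kWh
Total energy = 5.208 + 4.153 + 32.94 = 42.3 kWh
Cost = 42.3 kWh × $0.0944 = $3.99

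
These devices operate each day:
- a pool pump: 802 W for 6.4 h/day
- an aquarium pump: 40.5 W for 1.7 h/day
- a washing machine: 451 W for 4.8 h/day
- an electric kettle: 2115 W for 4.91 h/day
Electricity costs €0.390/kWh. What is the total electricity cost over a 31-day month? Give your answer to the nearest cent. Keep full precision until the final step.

€214.61

pool pump: 802 W × 6.4 h × 31 d = 159,117 Wh = 159.1 kWh
aquarium pump: 40.5 W × 1.7 h × 31 d = 2,134 Wh = 2.134 kWh
washing machine: 451 W × 4.8 h × 31 d = 67,109 Wh = 67.11 kWh
electric kettle: 2115 W × 4.91 h × 31 d = 321,924 Wh = 321.9 kWh
Total energy = 159.1 + 2.134 + 67.11 + 321.9 = 550.3 kWh
Cost = 550.3 kWh × €0.390 = €214.61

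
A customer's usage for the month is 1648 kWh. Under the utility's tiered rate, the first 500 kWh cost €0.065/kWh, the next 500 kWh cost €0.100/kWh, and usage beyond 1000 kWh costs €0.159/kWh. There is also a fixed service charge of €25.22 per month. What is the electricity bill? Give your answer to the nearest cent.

€210.75

First 500 kWh × €0.065 = €32.50
Next 500 kWh × €0.100 = €50.00
Remaining 648 kWh × €0.159 = €103.03
Energy charge = €185.53; + service €25.22 = €210.75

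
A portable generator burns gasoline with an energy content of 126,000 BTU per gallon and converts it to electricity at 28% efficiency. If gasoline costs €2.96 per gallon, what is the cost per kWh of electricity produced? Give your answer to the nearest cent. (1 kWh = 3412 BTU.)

€0.29

Electrical output per gallon = 126,000 BTU × 0.28 / 3412 BTU/kWh = 10.34 kWh
Cost per kWh = €2.96 / 10.34 kWh = €0.286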